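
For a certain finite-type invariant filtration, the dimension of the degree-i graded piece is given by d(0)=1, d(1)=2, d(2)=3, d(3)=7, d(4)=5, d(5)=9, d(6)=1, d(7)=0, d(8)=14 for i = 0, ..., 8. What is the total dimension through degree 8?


Total dimension = d(0) + d(1) + ... + d(8)
= 1 + 2 + 3 + 7 + 5 + 9 + 1 + 0 + 14
= 42

42


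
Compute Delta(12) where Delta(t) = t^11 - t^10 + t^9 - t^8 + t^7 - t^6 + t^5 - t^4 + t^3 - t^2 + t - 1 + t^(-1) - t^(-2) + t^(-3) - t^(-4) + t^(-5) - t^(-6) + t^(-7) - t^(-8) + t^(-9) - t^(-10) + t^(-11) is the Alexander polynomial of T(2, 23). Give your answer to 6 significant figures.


Substituting t = 12 into Delta(t) = t^11 - t^10 + t^9 - t^8 + t^7 - t^6 + t^5 - t^4 + t^3 - t^2 + t - 1 + t^(-1) - t^(-2) + t^(-3) - t^(-4) + t^(-5) - t^(-6) + t^(-7) - t^(-8) + t^(-9) - t^(-10) + t^(-11):
Term values: (743008370688) + (-61917364224) + (5159780352) + (-429981696) + (35831808) + (-2985984) + (248832) + (-20736) + (1728) + (-144) + (12) + (-1) + (0.0833333) + (-0.00694444) + (0.000578704) + (-4.82253e-05) + (4.01878e-06) + (-3.34898e-07) + (2.79082e-08) + (-2.32568e-09) + (1.93807e-10) + (-1.61506e-11) + (1.34588e-12)
Sum = 6.858538806e+11
Rounded to 6 significant figures: 6.85854e+11

6.85854e+11


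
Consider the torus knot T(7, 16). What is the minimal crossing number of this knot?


For a torus knot T(p, q) with gcd(p,q)=1,
the crossing number is min(p*(q-1), q*(p-1)).
p*(q-1) = 7*15 = 105
q*(p-1) = 16*6 = 96
min(105, 96) = 96

96


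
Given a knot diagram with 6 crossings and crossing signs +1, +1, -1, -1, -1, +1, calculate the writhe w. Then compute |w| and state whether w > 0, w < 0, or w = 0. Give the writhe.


Step 1: Count positive crossings (+1).
Positive crossings: 3
Step 2: Count negative crossings (-1).
Negative crossings: 3
Step 3: Writhe = (positive) - (negative)
w = 3 - 3 = 0
Step 4: |w| = 0, and w is zero

0


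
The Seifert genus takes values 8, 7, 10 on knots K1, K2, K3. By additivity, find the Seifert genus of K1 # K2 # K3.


The Seifert genus is additive under connected sum.
Seifert genus(K1 # K2 # K3) = (8) + (7) + (10)
= 25

25


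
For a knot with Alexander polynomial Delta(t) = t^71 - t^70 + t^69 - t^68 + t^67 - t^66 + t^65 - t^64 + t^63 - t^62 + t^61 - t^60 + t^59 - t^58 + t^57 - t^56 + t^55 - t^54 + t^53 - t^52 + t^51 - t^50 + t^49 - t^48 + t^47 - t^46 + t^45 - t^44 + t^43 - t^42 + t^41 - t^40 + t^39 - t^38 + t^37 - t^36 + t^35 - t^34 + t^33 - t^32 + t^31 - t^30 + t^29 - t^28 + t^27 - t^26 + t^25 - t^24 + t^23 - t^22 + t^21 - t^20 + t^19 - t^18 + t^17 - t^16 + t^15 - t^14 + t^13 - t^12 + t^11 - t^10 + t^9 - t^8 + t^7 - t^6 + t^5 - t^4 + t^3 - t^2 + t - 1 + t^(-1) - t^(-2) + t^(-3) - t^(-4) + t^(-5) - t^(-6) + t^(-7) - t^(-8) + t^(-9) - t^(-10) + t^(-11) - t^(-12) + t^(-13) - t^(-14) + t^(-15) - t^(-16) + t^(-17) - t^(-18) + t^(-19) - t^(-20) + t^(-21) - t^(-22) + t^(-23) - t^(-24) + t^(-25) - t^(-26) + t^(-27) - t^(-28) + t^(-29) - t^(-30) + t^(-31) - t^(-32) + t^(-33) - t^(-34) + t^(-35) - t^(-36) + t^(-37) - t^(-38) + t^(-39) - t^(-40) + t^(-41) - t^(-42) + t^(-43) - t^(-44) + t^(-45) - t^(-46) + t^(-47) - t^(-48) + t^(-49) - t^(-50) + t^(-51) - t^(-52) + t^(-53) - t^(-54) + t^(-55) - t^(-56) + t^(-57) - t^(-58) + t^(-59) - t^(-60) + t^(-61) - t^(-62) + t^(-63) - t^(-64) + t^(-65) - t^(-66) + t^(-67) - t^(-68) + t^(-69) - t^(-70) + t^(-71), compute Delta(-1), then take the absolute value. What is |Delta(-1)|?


Step 1: The polynomial has 143 terms with alternating signs, exponents from 71 down to -71.
Step 2: Substitute t = -1. The i-th term has coefficient (-1)^i and exponent (m-i),
  so its value is (-1)^i * (-1)^(m-i) = (-1)^m = -1 for every i.
Step 3: All 143 terms equal -1, so Delta(-1) = 143 * (-1) = -143
Step 4: |Delta(-1)| = 143

143


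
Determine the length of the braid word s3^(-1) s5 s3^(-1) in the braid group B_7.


The word length counts the number of generators (including inverses).
Listing each generator: s3^(-1), s5, s3^(-1)
There are 3 generators in this braid word.

3


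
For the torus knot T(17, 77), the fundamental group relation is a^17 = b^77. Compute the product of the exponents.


The relation is a^17 = b^77.
Product of exponents = 17 * 77
= 1309

1309


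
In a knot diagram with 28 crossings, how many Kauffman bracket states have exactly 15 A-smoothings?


We choose which 15 of 28 crossings get A-smoothings.
C(28, 15) = 28! / (15! * 13!)
= 37442160

37442160


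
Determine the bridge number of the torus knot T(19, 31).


The bridge number of T(p,q) is min(p,q).
min(19, 31) = 19

19


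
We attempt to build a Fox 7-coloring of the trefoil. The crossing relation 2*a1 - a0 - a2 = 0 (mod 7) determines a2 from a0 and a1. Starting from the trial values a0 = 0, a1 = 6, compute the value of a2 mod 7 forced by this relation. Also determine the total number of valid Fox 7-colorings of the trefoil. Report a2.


Step 1: Apply the given crossing relation 2*a1 - a0 - a2 = 0 (mod 7).
  a2 = 2*a1 - a0 mod 7
  a2 = 2*6 - 0 mod 7
  a2 = 12 - 0 mod 7
  a2 = 12 mod 7 = 5
Step 2: The trefoil has determinant 3.
  Number of Fox p-colorings (p prime) is p^2 if p = 3, else p.
  Since 7 does not divide 3, only trivial (constant) colorings exist.
  (So the trial a0 = 0, a1 = 6 with a0 != a1 does NOT extend to a valid coloring of the whole trefoil: the other two crossing relations require 3*(a1 - a0) = 0 (mod 7), which fails.)
  Total colorings = 7
Step 3: a2 = 5, total Fox 7-colorings = 7

5


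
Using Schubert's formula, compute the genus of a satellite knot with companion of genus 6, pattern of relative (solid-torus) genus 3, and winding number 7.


Schubert: g(satellite) = g_rel(pattern) + |winding| * g(companion),
where g_rel(pattern) is the genus of the pattern relative to the solid torus.
= 3 + 7 * 6
= 3 + 42 = 45

45


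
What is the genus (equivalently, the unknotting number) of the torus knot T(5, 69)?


For a torus knot T(p,q), both the unknotting number and genus equal (p-1)(q-1)/2.
= (5-1)(69-1)/2
= 4*68/2
= 272/2 = 136

136


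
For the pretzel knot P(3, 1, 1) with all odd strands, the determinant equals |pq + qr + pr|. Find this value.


Step 1: Compute pq + qr + pr.
pq = 3*1 = 3
qr = 1*1 = 1
pr = 3*1 = 3
pq + qr + pr = 3 + 1 + 3 = 7
Step 2: Take absolute value.
det(P(3,1,1)) = |7| = 7

7


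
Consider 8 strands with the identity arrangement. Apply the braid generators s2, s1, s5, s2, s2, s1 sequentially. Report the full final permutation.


Starting with identity [1, 2, 3, 4, 5, 6, 7, 8].
Apply generators in sequence:
  After s2: [1, 3, 2, 4, 5, 6, 7, 8]
  After s1: [3, 1, 2, 4, 5, 6, 7, 8]
  After s5: [3, 1, 2, 4, 6, 5, 7, 8]
  After s2: [3, 2, 1, 4, 6, 5, 7, 8]
  After s2: [3, 1, 2, 4, 6, 5, 7, 8]
  After s1: [1, 3, 2, 4, 6, 5, 7, 8]
Final permutation: [1, 3, 2, 4, 6, 5, 7, 8]

[1, 3, 2, 4, 6, 5, 7, 8]


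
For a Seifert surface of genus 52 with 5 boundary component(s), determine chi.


chi = 2 - 2g - b
= 2 - 2*52 - 5
= 2 - 104 - 5 = -107

-107


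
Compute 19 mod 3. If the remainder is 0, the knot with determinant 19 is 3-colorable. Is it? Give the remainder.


Step 1: A knot is p-colorable if and only if p divides its determinant.
Step 2: Compute 19 mod 3.
19 = 6 * 3 + 1
Step 3: 19 mod 3 = 1
Step 4: The knot is 3-colorable: no

1


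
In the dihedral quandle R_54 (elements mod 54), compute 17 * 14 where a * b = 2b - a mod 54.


17 * 14 = 2*14 - 17 mod 54
= 28 - 17 mod 54
= 11 mod 54 = 11

11


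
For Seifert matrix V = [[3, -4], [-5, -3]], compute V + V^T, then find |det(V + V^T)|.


Step 1: Form V + V^T where V = [[3, -4], [-5, -3]]
  V^T = [[3, -5], [-4, -3]]
  V + V^T = [[6, -9], [-9, -6]]
Step 2: det(V + V^T) = 6*(-6) - (-9)*(-9)
  = -36 - 81 = -117
Step 3: Knot determinant = |det(V + V^T)| = |-117| = 117

117


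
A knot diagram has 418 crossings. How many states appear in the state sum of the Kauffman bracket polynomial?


Each crossing contributes 2 choices (A-smoothing or B-smoothing).
Total states = 2^418 = 676921312041214565326761275425557544784286395355423968547480366360991530225982818124993751490268451683933401113623918903558144

676921312041214565326761275425557544784286395355423968547480366360991530225982818124993751490268451683933401113623918903558144


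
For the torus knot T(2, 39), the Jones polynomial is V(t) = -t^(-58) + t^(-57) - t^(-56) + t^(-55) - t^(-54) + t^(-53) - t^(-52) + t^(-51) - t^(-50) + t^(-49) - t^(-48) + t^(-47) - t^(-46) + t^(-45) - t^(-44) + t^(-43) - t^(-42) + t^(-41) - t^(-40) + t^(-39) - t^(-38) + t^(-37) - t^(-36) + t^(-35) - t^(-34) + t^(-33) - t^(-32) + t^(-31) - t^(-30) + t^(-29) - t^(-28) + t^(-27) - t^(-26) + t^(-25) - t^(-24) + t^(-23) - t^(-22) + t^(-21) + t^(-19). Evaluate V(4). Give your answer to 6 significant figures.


Substituting t = 4 into V(t) = -t^(-58) + t^(-57) - t^(-56) + t^(-55) - t^(-54) + t^(-53) - t^(-52) + t^(-51) - t^(-50) + t^(-49) - t^(-48) + t^(-47) - t^(-46) + t^(-45) - t^(-44) + t^(-43) - t^(-42) + t^(-41) - t^(-40) + t^(-39) - t^(-38) + t^(-37) - t^(-36) + t^(-35) - t^(-34) + t^(-33) - t^(-32) + t^(-31) - t^(-30) + t^(-29) - t^(-28) + t^(-27) - t^(-26) + t^(-25) - t^(-24) + t^(-23) - t^(-22) + t^(-21) + t^(-19):
  (-)t^(-58) = -1.20371e-35
  (+)t^(-57) = 4.81482e-35
  (-)t^(-56) = -1.92593e-34
  (+)t^(-55) = 7.70372e-34
  (-)t^(-54) = -3.08149e-33
  (+)t^(-53) = 1.2326e-32
  (-)t^(-52) = -4.93038e-32
  (+)t^(-51) = 1.97215e-31
  (-)t^(-50) = -7.88861e-31
  (+)t^(-49) = 3.15544e-30
  (-)t^(-48) = -1.26218e-29
  (+)t^(-47) = 5.04871e-29
  (-)t^(-46) = -2.01948e-28
  (+)t^(-45) = 8.07794e-28
  (-)t^(-44) = -3.23117e-27
  (+)t^(-43) = 1.29247e-26
  (-)t^(-42) = -5.16988e-26
  (+)t^(-41) = 2.06795e-25
  (-)t^(-40) = -8.27181e-25
  (+)t^(-39) = 3.30872e-24
  (-)t^(-38) = -1.32349e-23
  (+)t^(-37) = 5.29396e-23
  (-)t^(-36) = -2.11758e-22
  (+)t^(-35) = 8.47033e-22
  (-)t^(-34) = -3.38813e-21
  (+)t^(-33) = 1.35525e-20
  (-)t^(-32) = -5.42101e-20
  (+)t^(-31) = 2.1684e-19
  (-)t^(-30) = -8.67362e-19
  (+)t^(-29) = 3.46945e-18
  (-)t^(-28) = -1.38778e-17
  (+)t^(-27) = 5.55112e-17
  (-)t^(-26) = -2.22045e-16
  (+)t^(-25) = 8.88178e-16
  (-)t^(-24) = -3.55271e-15
  (+)t^(-23) = 1.42109e-14
  (-)t^(-22) = -5.68434e-14
  (+)t^(-21) = 2.27374e-13
  (+)t^(-19) = 3.63798e-12
Sum = (-1.20371e-35) + (4.81482e-35) + (-1.92593e-34) + (7.70372e-34) + (-3.08149e-33) + (1.2326e-32) + (-4.93038e-32) + (1.97215e-31) + (-7.88861e-31) + (3.15544e-30) + (-1.26218e-29) + (5.04871e-29) + (-2.01948e-28) + (8.07794e-28) + (-3.23117e-27) + (1.29247e-26) + (-5.16988e-26) + (2.06795e-25) + (-8.27181e-25) + (3.30872e-24) + (-1.32349e-23) + (5.29396e-23) + (-2.11758e-22) + (8.47033e-22) + (-3.38813e-21) + (1.35525e-20) + (-5.42101e-20) + (2.1684e-19) + (-8.67362e-19) + (3.46945e-18) + (-1.38778e-17) + (5.55112e-17) + (-2.22045e-16) + (8.88178e-16) + (-3.55271e-15) + (1.42109e-14) + (-5.68434e-14) + (2.27374e-13) + (3.63798e-12)
= 3.819877747e-12
Rounded to 6 significant figures: 3.81988e-12

3.81988e-12


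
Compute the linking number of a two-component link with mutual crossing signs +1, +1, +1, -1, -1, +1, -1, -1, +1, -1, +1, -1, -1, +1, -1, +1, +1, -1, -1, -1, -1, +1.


Step 1: Count positive crossings: 10
Step 2: Count negative crossings: 12
Step 3: Sum of signs = 10 - 12 = -2
Step 4: Linking number = sum/2 = -2/2 = -1

-1


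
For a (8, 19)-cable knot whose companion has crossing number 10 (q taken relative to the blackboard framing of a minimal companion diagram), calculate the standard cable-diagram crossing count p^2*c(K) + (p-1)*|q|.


Step 1: Each of the c(K) crossings of the companion diagram becomes p*p = p^2 crossings among the p parallel strands, and each of the |q| twists s_1 s_2 ... s_(p-1) adds (p-1) crossings.
  Crossings = p^2 * c(K) + (p-1)*|q|
Step 2: = 8^2 * 10 + (8-1)*19
Step 3: = 64*10 + 7*19
Step 4: = 640 + 133 = 773

773


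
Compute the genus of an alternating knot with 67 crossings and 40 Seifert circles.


For alternating knots, g = (c - s + 1)/2.
= (67 - 40 + 1)/2
= 28/2 = 14

14


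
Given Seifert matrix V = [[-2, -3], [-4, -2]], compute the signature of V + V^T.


Step 1: V + V^T = [[-4, -7], [-7, -4]]
Step 2: trace = -8, det = -33
Step 3: Discriminant = (-8)^2 - 4*(-33) = 196
Step 4: Eigenvalues: 3, -11
Step 5: Signature = (# positive eigenvalues) - (# negative eigenvalues) = 0

0


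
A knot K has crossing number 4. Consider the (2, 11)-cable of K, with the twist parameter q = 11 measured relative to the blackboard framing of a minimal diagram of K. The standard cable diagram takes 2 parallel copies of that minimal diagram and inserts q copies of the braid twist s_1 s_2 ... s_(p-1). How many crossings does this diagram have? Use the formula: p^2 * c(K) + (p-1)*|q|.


Step 1: Each of the c(K) crossings of the companion diagram becomes p*p = p^2 crossings among the p parallel strands, and each of the |q| twists s_1 s_2 ... s_(p-1) adds (p-1) crossings.
  Crossings = p^2 * c(K) + (p-1)*|q|
Step 2: = 2^2 * 4 + (2-1)*11
Step 3: = 4*4 + 1*11
Step 4: = 16 + 11 = 27

27


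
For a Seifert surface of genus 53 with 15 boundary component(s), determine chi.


chi = 2 - 2g - b
= 2 - 2*53 - 15
= 2 - 106 - 15 = -119

-119


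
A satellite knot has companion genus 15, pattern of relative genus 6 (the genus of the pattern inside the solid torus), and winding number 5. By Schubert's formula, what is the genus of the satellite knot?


Schubert: g(satellite) = g_rel(pattern) + |winding| * g(companion),
where g_rel(pattern) is the genus of the pattern relative to the solid torus.
= 6 + 5 * 15
= 6 + 75 = 81

81


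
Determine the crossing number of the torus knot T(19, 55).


For a torus knot T(p, q) with gcd(p,q)=1,
the crossing number is min(p*(q-1), q*(p-1)).
p*(q-1) = 19*54 = 1026
q*(p-1) = 55*18 = 990
min(1026, 990) = 990

990


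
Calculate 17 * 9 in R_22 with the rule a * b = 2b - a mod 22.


17 * 9 = 2*9 - 17 mod 22
= 18 - 17 mod 22
= 1 mod 22 = 1

1


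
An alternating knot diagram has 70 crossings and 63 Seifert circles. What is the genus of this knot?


For alternating knots, g = (c - s + 1)/2.
= (70 - 63 + 1)/2
= 8/2 = 4

4


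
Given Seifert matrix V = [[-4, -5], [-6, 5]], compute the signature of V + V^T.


Step 1: V + V^T = [[-8, -11], [-11, 10]]
Step 2: trace = 2, det = -201
Step 3: Discriminant = 2^2 - 4*(-201) = 808
Step 4: Eigenvalues: 15.2127, -13.2127
Step 5: Signature = (# positive eigenvalues) - (# negative eigenvalues) = 0

0


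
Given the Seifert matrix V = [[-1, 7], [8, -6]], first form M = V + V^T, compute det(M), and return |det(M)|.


Step 1: Form V + V^T where V = [[-1, 7], [8, -6]]
  V^T = [[-1, 8], [7, -6]]
  V + V^T = [[-2, 15], [15, -12]]
Step 2: det(V + V^T) = (-2)*(-12) - 15*15
  = 24 - 225 = -201
Step 3: Knot determinant = |det(V + V^T)| = |-201| = 201

201


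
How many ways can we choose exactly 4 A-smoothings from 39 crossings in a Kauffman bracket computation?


We choose which 4 of 39 crossings get A-smoothings.
C(39, 4) = 39! / (4! * 35!)
= 82251

82251


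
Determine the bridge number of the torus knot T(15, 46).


The bridge number of T(p,q) is min(p,q).
min(15, 46) = 15

15


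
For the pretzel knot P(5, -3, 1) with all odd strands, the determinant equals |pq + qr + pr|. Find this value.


Step 1: Compute pq + qr + pr.
pq = 5*(-3) = -15
qr = (-3)*1 = -3
pr = 5*1 = 5
pq + qr + pr = -15 + (-3) + 5 = -13
Step 2: Take absolute value.
det(P(5,-3,1)) = |-13| = 13

13


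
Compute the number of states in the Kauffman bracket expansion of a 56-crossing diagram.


Each crossing contributes 2 choices (A-smoothing or B-smoothing).
Total states = 2^56 = 72057594037927936

72057594037927936


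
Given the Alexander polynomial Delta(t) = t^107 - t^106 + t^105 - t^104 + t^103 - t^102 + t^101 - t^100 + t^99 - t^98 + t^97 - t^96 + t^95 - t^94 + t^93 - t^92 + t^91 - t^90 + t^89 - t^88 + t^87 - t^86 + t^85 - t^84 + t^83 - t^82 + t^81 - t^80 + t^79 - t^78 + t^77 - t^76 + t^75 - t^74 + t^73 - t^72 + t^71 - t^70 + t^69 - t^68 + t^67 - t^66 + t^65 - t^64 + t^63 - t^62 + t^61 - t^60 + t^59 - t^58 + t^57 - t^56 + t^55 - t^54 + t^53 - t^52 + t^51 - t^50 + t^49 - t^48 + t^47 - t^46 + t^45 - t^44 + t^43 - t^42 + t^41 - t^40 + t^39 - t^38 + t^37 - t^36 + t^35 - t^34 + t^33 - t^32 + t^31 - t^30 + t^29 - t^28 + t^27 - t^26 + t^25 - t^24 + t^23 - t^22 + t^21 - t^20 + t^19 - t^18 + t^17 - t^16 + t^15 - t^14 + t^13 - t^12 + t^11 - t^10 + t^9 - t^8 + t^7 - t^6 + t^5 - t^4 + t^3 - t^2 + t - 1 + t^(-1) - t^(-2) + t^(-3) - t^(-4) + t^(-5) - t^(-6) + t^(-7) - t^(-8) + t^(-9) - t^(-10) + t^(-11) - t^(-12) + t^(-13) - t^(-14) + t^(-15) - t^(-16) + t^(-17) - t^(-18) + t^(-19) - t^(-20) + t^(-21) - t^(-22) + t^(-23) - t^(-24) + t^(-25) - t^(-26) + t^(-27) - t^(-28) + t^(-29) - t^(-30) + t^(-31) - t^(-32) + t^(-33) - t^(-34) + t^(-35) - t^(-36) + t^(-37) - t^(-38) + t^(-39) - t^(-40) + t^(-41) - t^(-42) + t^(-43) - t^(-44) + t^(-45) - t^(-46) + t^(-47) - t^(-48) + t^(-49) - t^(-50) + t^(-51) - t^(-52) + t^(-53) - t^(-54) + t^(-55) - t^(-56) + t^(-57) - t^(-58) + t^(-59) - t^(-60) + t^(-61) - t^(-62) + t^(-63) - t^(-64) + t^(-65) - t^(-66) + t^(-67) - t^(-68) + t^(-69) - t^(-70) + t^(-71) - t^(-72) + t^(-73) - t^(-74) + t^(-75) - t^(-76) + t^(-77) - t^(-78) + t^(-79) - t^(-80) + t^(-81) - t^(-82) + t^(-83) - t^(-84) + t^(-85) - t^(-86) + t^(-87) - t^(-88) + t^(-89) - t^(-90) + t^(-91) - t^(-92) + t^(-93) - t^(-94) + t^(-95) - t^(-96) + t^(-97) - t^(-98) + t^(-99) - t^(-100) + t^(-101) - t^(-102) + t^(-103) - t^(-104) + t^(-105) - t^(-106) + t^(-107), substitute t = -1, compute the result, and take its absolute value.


Step 1: The polynomial has 215 terms with alternating signs, exponents from 107 down to -107.
Step 2: Substitute t = -1. The i-th term has coefficient (-1)^i and exponent (m-i),
  so its value is (-1)^i * (-1)^(m-i) = (-1)^m = -1 for every i.
Step 3: All 215 terms equal -1, so Delta(-1) = 215 * (-1) = -215
Step 4: |Delta(-1)| = 215

215


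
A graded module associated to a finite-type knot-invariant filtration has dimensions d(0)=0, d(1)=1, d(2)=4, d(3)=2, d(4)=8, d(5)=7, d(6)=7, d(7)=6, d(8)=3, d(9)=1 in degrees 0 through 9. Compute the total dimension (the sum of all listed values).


Total dimension = d(0) + d(1) + ... + d(9)
= 0 + 1 + 4 + 2 + 8 + 7 + 7 + 6 + 3 + 1
= 39

39


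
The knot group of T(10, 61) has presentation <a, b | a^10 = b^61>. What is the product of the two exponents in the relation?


The relation is a^10 = b^61.
Product of exponents = 10 * 61
= 610

610


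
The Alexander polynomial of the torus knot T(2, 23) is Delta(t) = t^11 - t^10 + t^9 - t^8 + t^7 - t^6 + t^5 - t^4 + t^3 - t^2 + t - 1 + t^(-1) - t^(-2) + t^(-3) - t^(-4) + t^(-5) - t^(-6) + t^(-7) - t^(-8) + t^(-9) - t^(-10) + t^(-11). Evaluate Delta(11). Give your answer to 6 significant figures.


Substituting t = 11 into Delta(t) = t^11 - t^10 + t^9 - t^8 + t^7 - t^6 + t^5 - t^4 + t^3 - t^2 + t - 1 + t^(-1) - t^(-2) + t^(-3) - t^(-4) + t^(-5) - t^(-6) + t^(-7) - t^(-8) + t^(-9) - t^(-10) + t^(-11):
Term values: (285311670611) + (-25937424601) + (2357947691) + (-214358881) + (19487171) + (-1771561) + (161051) + (-14641) + (1331) + (-121) + (11) + (-1) + (0.0909091) + (-0.00826446) + (0.000751315) + (-6.83013e-05) + (6.20921e-06) + (-5.64474e-07) + (5.13158e-08) + (-4.66507e-09) + (4.24098e-10) + (-3.85543e-11) + (3.50494e-12)
Sum = 2.615356981e+11
Rounded to 6 significant figures: 2.61536e+11

2.61536e+11


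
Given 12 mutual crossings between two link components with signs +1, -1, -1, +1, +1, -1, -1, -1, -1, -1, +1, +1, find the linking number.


Step 1: Count positive crossings: 5
Step 2: Count negative crossings: 7
Step 3: Sum of signs = 5 - 7 = -2
Step 4: Linking number = sum/2 = -2/2 = -1

-1


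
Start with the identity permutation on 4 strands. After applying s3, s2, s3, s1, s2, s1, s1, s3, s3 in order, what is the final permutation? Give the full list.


Starting with identity [1, 2, 3, 4].
Apply generators in sequence:
  After s3: [1, 2, 4, 3]
  After s2: [1, 4, 2, 3]
  After s3: [1, 4, 3, 2]
  After s1: [4, 1, 3, 2]
  After s2: [4, 3, 1, 2]
  After s1: [3, 4, 1, 2]
  After s1: [4, 3, 1, 2]
  After s3: [4, 3, 2, 1]
  After s3: [4, 3, 1, 2]
Final permutation: [4, 3, 1, 2]

[4, 3, 1, 2]


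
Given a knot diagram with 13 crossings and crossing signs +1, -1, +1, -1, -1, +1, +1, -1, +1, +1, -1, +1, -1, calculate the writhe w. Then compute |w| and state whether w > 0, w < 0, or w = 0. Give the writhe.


Step 1: Count positive crossings (+1).
Positive crossings: 7
Step 2: Count negative crossings (-1).
Negative crossings: 6
Step 3: Writhe = (positive) - (negative)
w = 7 - 6 = 1
Step 4: |w| = 1, and w is positive

1


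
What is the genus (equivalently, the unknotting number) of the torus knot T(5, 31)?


For a torus knot T(p,q), both the unknotting number and genus equal (p-1)(q-1)/2.
= (5-1)(31-1)/2
= 4*30/2
= 120/2 = 60

60


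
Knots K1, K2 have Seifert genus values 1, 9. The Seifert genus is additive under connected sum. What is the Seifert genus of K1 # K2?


The Seifert genus is additive under connected sum.
Seifert genus(K1 # K2) = (1) + (9)
= 10

10


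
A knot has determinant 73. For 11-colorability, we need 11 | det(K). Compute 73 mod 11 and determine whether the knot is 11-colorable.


Step 1: A knot is p-colorable if and only if p divides its determinant.
Step 2: Compute 73 mod 11.
73 = 6 * 11 + 7
Step 3: 73 mod 11 = 7
Step 4: The knot is 11-colorable: no

7


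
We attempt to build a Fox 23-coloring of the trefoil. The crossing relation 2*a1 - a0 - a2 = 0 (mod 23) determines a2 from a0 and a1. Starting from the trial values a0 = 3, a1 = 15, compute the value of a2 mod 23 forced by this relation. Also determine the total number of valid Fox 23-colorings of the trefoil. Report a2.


Step 1: Apply the given crossing relation 2*a1 - a0 - a2 = 0 (mod 23).
  a2 = 2*a1 - a0 mod 23
  a2 = 2*15 - 3 mod 23
  a2 = 30 - 3 mod 23
  a2 = 27 mod 23 = 4
Step 2: The trefoil has determinant 3.
  Number of Fox p-colorings (p prime) is p^2 if p = 3, else p.
  Since 23 does not divide 3, only trivial (constant) colorings exist.
  (So the trial a0 = 3, a1 = 15 with a0 != a1 does NOT extend to a valid coloring of the whole trefoil: the other two crossing relations require 3*(a1 - a0) = 0 (mod 23), which fails.)
  Total colorings = 23
Step 3: a2 = 4, total Fox 23-colorings = 23

4


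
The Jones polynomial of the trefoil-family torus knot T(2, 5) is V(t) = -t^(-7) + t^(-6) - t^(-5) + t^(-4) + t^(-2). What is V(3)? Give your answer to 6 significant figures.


Substituting t = 3 into V(t) = -t^(-7) + t^(-6) - t^(-5) + t^(-4) + t^(-2):
  (-)t^(-7) = -0.000457247
  (+)t^(-6) = 0.00137174
  (-)t^(-5) = -0.00411523
  (+)t^(-4) = 0.0123457
  (+)t^(-2) = 0.111111
Sum = (-0.000457247) + (0.00137174) + (-0.00411523) + (0.0123457) + (0.111111)
= 0.1202560585
Rounded to 6 significant figures: 0.120256

0.120256


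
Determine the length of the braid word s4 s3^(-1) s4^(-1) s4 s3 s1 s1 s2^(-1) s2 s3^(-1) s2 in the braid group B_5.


The word length counts the number of generators (including inverses).
Listing each generator: s4, s3^(-1), s4^(-1), s4, s3, s1, s1, s2^(-1), s2, s3^(-1), s2
There are 11 generators in this braid word.

11


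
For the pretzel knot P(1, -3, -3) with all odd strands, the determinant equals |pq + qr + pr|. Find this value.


Step 1: Compute pq + qr + pr.
pq = 1*(-3) = -3
qr = (-3)*(-3) = 9
pr = 1*(-3) = -3
pq + qr + pr = -3 + 9 + (-3) = 3
Step 2: Take absolute value.
det(P(1,-3,-3)) = |3| = 3

3


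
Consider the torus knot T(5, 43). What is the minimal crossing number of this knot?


For a torus knot T(p, q) with gcd(p,q)=1,
the crossing number is min(p*(q-1), q*(p-1)).
p*(q-1) = 5*42 = 210
q*(p-1) = 43*4 = 172
min(210, 172) = 172

172


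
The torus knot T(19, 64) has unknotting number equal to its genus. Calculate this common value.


For a torus knot T(p,q), both the unknotting number and genus equal (p-1)(q-1)/2.
= (19-1)(64-1)/2
= 18*63/2
= 1134/2 = 567

567


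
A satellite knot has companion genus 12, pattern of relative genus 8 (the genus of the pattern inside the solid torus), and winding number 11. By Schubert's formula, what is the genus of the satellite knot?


Schubert: g(satellite) = g_rel(pattern) + |winding| * g(companion),
where g_rel(pattern) is the genus of the pattern relative to the solid torus.
= 8 + 11 * 12
= 8 + 132 = 140

140


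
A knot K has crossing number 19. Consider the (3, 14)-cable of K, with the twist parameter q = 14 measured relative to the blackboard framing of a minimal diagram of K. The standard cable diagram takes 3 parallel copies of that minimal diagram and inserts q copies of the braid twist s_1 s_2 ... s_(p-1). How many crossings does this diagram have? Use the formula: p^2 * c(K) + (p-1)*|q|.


Step 1: Each of the c(K) crossings of the companion diagram becomes p*p = p^2 crossings among the p parallel strands, and each of the |q| twists s_1 s_2 ... s_(p-1) adds (p-1) crossings.
  Crossings = p^2 * c(K) + (p-1)*|q|
Step 2: = 3^2 * 19 + (3-1)*14
Step 3: = 9*19 + 2*14
Step 4: = 171 + 28 = 199

199


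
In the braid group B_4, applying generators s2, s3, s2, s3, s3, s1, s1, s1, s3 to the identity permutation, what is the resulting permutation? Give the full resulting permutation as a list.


Starting with identity [1, 2, 3, 4].
Apply generators in sequence:
  After s2: [1, 3, 2, 4]
  After s3: [1, 3, 4, 2]
  After s2: [1, 4, 3, 2]
  After s3: [1, 4, 2, 3]
  After s3: [1, 4, 3, 2]
  After s1: [4, 1, 3, 2]
  After s1: [1, 4, 3, 2]
  After s1: [4, 1, 3, 2]
  After s3: [4, 1, 2, 3]
Final permutation: [4, 1, 2, 3]

[4, 1, 2, 3]


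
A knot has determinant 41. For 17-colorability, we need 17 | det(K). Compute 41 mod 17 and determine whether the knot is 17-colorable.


Step 1: A knot is p-colorable if and only if p divides its determinant.
Step 2: Compute 41 mod 17.
41 = 2 * 17 + 7
Step 3: 41 mod 17 = 7
Step 4: The knot is 17-colorable: no

7


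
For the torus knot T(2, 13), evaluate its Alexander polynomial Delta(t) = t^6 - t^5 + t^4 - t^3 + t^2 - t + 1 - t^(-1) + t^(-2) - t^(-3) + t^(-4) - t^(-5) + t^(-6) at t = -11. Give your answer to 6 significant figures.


Substituting t = -11 into Delta(t) = t^6 - t^5 + t^4 - t^3 + t^2 - t + 1 - t^(-1) + t^(-2) - t^(-3) + t^(-4) - t^(-5) + t^(-6):
Term values: (1771561) + (161051) + (14641) + (1331) + (121) + (11) + (1) + (0.0909091) + (0.00826446) + (0.000751315) + (6.83013e-05) + (6.20921e-06) + (5.64474e-07)
Sum = 1948717.1
Rounded to 6 significant figures: 1.94872e+06

1.94872e+06


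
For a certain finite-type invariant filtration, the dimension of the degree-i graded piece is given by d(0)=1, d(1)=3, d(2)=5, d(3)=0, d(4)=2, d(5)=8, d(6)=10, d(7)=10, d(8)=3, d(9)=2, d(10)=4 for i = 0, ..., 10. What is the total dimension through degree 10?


Total dimension = d(0) + d(1) + ... + d(10)
= 1 + 3 + 5 + 0 + 2 + 8 + 10 + 10 + 3 + 2 + 4
= 48

48


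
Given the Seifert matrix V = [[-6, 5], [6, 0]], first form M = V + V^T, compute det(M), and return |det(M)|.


Step 1: Form V + V^T where V = [[-6, 5], [6, 0]]
  V^T = [[-6, 6], [5, 0]]
  V + V^T = [[-12, 11], [11, 0]]
Step 2: det(V + V^T) = (-12)*0 - 11*11
  = 0 - 121 = -121
Step 3: Knot determinant = |det(V + V^T)| = |-121| = 121

121


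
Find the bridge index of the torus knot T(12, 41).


The bridge number of T(p,q) is min(p,q).
min(12, 41) = 12

12


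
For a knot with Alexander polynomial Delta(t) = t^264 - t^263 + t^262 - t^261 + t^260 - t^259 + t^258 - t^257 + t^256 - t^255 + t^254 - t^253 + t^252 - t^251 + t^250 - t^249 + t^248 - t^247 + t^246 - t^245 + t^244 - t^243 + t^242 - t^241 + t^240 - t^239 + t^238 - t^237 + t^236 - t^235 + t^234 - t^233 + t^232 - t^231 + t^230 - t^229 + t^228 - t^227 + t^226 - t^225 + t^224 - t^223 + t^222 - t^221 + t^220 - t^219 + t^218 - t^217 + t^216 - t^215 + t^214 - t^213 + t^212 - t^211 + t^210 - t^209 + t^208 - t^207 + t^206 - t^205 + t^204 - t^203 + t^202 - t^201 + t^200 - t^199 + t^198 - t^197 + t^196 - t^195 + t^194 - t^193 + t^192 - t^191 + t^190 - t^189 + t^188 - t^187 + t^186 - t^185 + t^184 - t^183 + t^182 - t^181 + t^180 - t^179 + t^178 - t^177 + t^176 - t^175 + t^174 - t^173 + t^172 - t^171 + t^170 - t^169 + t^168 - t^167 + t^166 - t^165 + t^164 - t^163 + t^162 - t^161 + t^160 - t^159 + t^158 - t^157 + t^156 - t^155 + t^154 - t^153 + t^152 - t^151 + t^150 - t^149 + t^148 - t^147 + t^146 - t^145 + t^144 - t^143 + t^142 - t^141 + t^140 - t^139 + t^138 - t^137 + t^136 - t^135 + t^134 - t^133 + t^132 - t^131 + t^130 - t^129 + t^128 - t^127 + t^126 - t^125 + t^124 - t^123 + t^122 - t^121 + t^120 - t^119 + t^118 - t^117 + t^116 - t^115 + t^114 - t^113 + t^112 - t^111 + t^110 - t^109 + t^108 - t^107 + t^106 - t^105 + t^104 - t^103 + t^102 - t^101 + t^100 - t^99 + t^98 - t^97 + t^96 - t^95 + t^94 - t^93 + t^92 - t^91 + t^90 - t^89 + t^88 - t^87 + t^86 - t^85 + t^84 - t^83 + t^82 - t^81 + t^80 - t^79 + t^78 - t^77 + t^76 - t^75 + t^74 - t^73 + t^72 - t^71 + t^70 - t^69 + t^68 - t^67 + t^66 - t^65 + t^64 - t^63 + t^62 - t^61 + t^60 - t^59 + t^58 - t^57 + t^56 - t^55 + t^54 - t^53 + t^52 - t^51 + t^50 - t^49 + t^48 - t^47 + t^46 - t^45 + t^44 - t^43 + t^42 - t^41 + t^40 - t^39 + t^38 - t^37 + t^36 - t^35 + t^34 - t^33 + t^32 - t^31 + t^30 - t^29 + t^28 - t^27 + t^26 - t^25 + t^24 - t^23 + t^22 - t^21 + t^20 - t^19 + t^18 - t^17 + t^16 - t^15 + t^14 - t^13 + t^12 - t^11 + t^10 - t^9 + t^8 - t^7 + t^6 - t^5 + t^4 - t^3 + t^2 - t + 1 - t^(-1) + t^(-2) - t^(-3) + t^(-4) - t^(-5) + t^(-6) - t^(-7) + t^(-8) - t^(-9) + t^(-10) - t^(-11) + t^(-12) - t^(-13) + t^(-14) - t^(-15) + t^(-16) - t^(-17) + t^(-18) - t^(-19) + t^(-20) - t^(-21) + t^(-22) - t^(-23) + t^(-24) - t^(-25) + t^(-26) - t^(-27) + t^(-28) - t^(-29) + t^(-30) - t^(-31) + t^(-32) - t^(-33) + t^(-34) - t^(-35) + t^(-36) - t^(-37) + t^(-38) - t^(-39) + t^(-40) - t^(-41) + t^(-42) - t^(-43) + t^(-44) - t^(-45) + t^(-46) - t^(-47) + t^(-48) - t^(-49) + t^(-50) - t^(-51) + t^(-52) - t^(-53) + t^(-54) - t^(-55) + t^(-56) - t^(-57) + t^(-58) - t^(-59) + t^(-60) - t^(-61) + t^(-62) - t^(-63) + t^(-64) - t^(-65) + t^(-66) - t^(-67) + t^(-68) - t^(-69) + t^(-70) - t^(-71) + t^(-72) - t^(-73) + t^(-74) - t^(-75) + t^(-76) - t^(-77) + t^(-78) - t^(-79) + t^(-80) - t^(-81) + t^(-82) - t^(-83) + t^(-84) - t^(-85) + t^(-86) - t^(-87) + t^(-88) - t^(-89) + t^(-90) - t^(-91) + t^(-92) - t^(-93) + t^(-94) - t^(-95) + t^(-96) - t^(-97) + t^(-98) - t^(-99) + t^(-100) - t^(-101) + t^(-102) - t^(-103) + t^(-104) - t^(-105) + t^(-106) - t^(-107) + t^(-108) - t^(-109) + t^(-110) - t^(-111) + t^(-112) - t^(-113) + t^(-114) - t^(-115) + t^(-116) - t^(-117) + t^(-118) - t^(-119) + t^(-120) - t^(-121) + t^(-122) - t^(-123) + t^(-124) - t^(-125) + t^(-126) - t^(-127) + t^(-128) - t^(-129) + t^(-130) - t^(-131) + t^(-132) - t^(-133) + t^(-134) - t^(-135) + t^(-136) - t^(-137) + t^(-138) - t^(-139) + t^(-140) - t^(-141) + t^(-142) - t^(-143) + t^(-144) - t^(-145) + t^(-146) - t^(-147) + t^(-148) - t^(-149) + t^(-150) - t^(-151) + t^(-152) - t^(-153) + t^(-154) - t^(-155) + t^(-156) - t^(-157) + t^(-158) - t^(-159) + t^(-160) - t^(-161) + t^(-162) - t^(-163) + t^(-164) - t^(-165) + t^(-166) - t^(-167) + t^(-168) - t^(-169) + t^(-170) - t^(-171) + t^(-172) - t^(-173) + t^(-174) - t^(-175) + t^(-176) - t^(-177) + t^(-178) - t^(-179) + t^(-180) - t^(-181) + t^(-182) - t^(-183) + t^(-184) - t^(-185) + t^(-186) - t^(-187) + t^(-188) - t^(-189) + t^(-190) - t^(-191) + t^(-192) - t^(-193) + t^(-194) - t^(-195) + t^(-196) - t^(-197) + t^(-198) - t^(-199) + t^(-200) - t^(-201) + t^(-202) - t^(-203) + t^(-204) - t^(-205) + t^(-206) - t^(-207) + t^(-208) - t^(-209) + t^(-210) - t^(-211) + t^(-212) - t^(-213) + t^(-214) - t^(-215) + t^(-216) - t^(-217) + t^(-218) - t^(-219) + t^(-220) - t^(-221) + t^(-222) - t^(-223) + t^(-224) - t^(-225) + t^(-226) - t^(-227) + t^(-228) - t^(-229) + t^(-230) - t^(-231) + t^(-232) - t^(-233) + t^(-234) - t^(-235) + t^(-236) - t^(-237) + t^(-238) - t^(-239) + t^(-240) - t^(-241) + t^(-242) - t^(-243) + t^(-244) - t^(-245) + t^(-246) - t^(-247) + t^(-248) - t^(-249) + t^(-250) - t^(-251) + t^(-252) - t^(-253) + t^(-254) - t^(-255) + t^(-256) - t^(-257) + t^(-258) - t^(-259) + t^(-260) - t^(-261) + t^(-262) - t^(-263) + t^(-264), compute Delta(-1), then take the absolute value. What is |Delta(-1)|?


Step 1: The polynomial has 529 terms with alternating signs, exponents from 264 down to -264.
Step 2: Substitute t = -1. The i-th term has coefficient (-1)^i and exponent (m-i),
  so its value is (-1)^i * (-1)^(m-i) = (-1)^m = 1 for every i.
Step 3: All 529 terms equal 1, so Delta(-1) = 529 * (1) = 529
Step 4: |Delta(-1)| = 529

529


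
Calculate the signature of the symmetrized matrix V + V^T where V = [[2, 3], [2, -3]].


Step 1: V + V^T = [[4, 5], [5, -6]]
Step 2: trace = -2, det = -49
Step 3: Discriminant = (-2)^2 - 4*(-49) = 200
Step 4: Eigenvalues: 6.07107, -8.07107
Step 5: Signature = (# positive eigenvalues) - (# negative eigenvalues) = 0

0


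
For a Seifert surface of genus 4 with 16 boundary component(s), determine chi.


chi = 2 - 2g - b
= 2 - 2*4 - 16
= 2 - 8 - 16 = -22

-22


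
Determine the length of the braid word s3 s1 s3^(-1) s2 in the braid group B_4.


The word length counts the number of generators (including inverses).
Listing each generator: s3, s1, s3^(-1), s2
There are 4 generators in this braid word.

4


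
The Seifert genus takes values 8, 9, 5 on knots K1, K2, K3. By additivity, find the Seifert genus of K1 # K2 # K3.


The Seifert genus is additive under connected sum.
Seifert genus(K1 # K2 # K3) = (8) + (9) + (5)
= 22

22


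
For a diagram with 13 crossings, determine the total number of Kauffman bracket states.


Each crossing contributes 2 choices (A-smoothing or B-smoothing).
Total states = 2^13 = 8192

8192


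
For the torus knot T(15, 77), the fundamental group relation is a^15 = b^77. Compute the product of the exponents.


The relation is a^15 = b^77.
Product of exponents = 15 * 77
= 1155

1155


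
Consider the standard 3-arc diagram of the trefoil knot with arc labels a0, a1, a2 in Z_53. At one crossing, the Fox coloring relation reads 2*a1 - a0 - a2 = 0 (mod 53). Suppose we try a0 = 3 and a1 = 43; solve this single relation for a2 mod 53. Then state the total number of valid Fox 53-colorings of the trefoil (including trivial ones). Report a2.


Step 1: Apply the given crossing relation 2*a1 - a0 - a2 = 0 (mod 53).
  a2 = 2*a1 - a0 mod 53
  a2 = 2*43 - 3 mod 53
  a2 = 86 - 3 mod 53
  a2 = 83 mod 53 = 30
Step 2: The trefoil has determinant 3.
  Number of Fox p-colorings (p prime) is p^2 if p = 3, else p.
  Since 53 does not divide 3, only trivial (constant) colorings exist.
  (So the trial a0 = 3, a1 = 43 with a0 != a1 does NOT extend to a valid coloring of the whole trefoil: the other two crossing relations require 3*(a1 - a0) = 0 (mod 53), which fails.)
  Total colorings = 53
Step 3: a2 = 30, total Fox 53-colorings = 53

30


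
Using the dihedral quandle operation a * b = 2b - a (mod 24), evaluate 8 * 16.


8 * 16 = 2*16 - 8 mod 24
= 32 - 8 mod 24
= 24 mod 24 = 0

0


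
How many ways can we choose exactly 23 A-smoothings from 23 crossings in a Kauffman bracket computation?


We choose which 23 of 23 crossings get A-smoothings.
C(23, 23) = 23! / (23! * 0!)
= 1

1


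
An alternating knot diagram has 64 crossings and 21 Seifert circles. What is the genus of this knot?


For alternating knots, g = (c - s + 1)/2.
= (64 - 21 + 1)/2
= 44/2 = 22

22


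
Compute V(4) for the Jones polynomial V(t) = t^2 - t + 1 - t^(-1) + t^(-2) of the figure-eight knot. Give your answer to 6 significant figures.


Substituting t = 4 into V(t) = t^2 - t + 1 - t^(-1) + t^(-2):
  (+)t^(2) = 16
  (-)t^(1) = -4
  (+)t^(0) = 1
  (-)t^(-1) = -0.25
  (+)t^(-2) = 0.0625
Sum = (16) + (-4) + (1) + (-0.25) + (0.0625)
= 12.8125
Rounded to 6 significant figures: 12.8125

12.8125


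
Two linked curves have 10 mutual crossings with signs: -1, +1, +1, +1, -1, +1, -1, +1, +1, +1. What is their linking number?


Step 1: Count positive crossings: 7
Step 2: Count negative crossings: 3
Step 3: Sum of signs = 7 - 3 = 4
Step 4: Linking number = sum/2 = 4/2 = 2

2


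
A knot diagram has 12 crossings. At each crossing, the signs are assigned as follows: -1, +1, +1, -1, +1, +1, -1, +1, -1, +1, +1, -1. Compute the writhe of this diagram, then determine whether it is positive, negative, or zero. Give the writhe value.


Step 1: Count positive crossings (+1).
Positive crossings: 7
Step 2: Count negative crossings (-1).
Negative crossings: 5
Step 3: Writhe = (positive) - (negative)
w = 7 - 5 = 2
Step 4: |w| = 2, and w is positive

2


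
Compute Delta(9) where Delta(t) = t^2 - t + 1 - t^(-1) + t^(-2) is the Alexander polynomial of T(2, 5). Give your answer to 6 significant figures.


Substituting t = 9 into Delta(t) = t^2 - t + 1 - t^(-1) + t^(-2):
Term values: (81) + (-9) + (1) + (-0.111111) + (0.0123457)
Sum = 72.90123457
Rounded to 6 significant figures: 72.9012

72.9012


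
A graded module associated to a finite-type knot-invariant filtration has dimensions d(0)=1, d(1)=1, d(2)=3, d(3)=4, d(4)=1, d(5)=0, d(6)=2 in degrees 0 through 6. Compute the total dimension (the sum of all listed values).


Total dimension = d(0) + d(1) + ... + d(6)
= 1 + 1 + 3 + 4 + 1 + 0 + 2
= 12

12


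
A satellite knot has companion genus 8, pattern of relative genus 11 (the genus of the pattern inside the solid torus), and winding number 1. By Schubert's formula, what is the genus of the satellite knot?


Schubert: g(satellite) = g_rel(pattern) + |winding| * g(companion),
where g_rel(pattern) is the genus of the pattern relative to the solid torus.
= 11 + 1 * 8
= 11 + 8 = 19

19


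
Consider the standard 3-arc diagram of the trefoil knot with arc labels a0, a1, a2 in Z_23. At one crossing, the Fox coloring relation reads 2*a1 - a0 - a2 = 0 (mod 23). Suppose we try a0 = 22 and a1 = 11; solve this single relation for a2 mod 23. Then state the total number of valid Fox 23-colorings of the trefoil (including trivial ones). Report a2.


Step 1: Apply the given crossing relation 2*a1 - a0 - a2 = 0 (mod 23).
  a2 = 2*a1 - a0 mod 23
  a2 = 2*11 - 22 mod 23
  a2 = 22 - 22 mod 23
  a2 = 0 mod 23 = 0
Step 2: The trefoil has determinant 3.
  Number of Fox p-colorings (p prime) is p^2 if p = 3, else p.
  Since 23 does not divide 3, only trivial (constant) colorings exist.
  (So the trial a0 = 22, a1 = 11 with a0 != a1 does NOT extend to a valid coloring of the whole trefoil: the other two crossing relations require 3*(a1 - a0) = 0 (mod 23), which fails.)
  Total colorings = 23
Step 3: a2 = 0, total Fox 23-colorings = 23

0


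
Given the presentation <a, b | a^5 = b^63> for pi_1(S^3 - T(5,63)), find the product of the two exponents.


The relation is a^5 = b^63.
Product of exponents = 5 * 63
= 315

315


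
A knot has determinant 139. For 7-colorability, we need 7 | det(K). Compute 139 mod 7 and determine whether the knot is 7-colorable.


Step 1: A knot is p-colorable if and only if p divides its determinant.
Step 2: Compute 139 mod 7.
139 = 19 * 7 + 6
Step 3: 139 mod 7 = 6
Step 4: The knot is 7-colorable: no

6


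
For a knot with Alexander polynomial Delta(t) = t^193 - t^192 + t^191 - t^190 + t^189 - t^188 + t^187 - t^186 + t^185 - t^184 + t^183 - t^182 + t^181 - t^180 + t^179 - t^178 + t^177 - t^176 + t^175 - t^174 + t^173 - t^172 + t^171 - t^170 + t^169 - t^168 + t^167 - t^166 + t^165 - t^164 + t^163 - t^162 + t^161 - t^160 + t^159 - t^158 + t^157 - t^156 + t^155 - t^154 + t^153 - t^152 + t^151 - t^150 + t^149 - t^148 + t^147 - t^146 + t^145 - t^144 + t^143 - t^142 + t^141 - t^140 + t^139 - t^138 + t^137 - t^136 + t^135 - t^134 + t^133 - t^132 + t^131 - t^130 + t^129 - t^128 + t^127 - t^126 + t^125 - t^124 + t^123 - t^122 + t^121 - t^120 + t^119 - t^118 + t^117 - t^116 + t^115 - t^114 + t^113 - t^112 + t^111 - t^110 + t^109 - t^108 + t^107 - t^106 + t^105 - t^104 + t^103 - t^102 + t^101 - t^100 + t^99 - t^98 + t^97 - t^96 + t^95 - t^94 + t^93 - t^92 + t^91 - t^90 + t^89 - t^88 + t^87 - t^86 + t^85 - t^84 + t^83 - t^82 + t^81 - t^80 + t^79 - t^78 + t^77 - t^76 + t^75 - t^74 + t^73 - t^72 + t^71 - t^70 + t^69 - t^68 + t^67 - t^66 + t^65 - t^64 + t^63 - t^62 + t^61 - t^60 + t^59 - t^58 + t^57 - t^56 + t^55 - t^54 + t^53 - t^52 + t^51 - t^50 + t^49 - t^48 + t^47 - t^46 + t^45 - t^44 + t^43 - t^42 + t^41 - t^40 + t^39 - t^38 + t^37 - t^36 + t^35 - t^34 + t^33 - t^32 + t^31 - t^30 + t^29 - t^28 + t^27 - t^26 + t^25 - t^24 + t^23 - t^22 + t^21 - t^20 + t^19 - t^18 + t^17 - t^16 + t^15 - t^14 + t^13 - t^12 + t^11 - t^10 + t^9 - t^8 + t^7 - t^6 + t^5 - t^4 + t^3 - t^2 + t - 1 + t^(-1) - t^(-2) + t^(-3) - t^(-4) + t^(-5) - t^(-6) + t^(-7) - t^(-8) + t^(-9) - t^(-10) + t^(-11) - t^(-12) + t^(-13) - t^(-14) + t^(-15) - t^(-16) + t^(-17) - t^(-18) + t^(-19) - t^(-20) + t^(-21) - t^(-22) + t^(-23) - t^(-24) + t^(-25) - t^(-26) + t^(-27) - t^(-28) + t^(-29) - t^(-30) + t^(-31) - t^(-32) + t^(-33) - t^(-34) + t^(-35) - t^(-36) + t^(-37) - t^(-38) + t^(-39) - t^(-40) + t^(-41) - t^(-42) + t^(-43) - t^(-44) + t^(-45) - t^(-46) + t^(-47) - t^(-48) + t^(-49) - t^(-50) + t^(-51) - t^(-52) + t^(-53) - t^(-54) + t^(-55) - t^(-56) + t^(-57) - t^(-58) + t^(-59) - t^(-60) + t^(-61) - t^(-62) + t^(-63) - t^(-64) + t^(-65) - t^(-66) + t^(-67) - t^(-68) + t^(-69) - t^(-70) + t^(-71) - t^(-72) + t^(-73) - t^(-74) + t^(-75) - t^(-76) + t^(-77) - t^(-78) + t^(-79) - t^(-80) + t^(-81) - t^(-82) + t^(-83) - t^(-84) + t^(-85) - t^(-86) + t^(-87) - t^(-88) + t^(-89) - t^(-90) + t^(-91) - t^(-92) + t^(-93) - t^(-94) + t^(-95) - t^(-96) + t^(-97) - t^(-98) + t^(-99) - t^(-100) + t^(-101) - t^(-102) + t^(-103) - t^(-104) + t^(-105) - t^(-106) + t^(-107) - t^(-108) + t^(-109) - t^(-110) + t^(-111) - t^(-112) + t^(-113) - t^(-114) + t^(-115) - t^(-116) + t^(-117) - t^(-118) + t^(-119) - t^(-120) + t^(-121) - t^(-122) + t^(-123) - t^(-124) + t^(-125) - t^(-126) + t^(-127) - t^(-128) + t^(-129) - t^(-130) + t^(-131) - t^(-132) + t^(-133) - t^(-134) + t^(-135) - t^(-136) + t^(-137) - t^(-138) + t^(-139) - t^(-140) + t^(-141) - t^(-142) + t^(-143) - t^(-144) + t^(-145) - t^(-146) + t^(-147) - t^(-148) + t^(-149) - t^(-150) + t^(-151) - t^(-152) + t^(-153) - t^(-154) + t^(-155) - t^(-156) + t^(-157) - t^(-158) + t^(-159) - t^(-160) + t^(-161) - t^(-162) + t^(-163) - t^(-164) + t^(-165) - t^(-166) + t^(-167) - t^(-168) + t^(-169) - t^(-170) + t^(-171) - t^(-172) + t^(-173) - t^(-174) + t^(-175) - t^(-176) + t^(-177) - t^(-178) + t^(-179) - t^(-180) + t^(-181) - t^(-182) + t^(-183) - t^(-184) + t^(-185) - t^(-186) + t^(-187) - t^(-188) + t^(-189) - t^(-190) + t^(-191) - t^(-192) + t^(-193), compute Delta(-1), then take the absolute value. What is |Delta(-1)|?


Step 1: The polynomial has 387 terms with alternating signs, exponents from 193 down to -193.
Step 2: Substitute t = -1. The i-th term has coefficient (-1)^i and exponent (m-i),
  so its value is (-1)^i * (-1)^(m-i) = (-1)^m = -1 for every i.
Step 3: All 387 terms equal -1, so Delta(-1) = 387 * (-1) = -387
Step 4: |Delta(-1)| = 387

387
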